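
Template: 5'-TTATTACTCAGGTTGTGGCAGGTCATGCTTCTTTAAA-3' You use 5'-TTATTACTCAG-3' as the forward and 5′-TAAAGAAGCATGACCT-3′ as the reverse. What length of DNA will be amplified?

The forward primer matches the template at positions 1–11.
Reverse complement of the reverse primer: AGGTCATGCTTCTTTA. This occurs on the top strand at positions 20–35.
Amplicon spans positions 1–35: 35 bp.

35 bp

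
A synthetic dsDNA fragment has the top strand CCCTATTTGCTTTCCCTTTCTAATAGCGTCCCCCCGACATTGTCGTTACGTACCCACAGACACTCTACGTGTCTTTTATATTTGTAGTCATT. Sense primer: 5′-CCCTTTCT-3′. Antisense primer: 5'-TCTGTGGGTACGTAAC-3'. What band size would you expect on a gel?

Scanning the template, CCCTTTCT occurs at positions 14–21; this primer anneals to the bottom strand there with its 3' end pointing downstream.
The reverse primer's reverse complement is GTTACGTACCCACAGA, which matches the template at positions 45–60.
Amplicon spans positions 14–60: 47 bp.

47 bp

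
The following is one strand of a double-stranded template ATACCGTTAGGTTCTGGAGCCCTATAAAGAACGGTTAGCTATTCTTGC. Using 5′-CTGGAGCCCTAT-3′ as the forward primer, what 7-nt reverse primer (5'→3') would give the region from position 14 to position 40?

5'-AGCTAAC-3'

The product's 3' end on the top strand is position 40.
The reverse primer anneals to the top strand over positions 34–40, i.e. to GTTAGCT.
Its sequence written 5'→3' is the reverse complement: AGCTAAC.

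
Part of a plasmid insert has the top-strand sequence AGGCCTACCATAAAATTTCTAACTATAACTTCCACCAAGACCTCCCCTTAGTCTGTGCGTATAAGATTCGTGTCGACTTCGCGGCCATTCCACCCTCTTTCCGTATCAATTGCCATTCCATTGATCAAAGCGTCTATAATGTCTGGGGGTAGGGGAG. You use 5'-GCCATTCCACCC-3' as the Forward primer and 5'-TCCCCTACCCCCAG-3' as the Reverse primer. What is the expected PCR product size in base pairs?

Forward primer GCCATTCCACCC is found on the top strand at positions 84–95.
Taking the reverse complement of TCCCCTACCCCCAG gives CTGGGGGTAGGGGA, found at positions 143–156 on the template; the primer anneals here to the top strand with its 3' end pointing upstream.
The product runs from position 84 to position 156, so its length is 156 − 84 + 1 = 73 bp.

73 bp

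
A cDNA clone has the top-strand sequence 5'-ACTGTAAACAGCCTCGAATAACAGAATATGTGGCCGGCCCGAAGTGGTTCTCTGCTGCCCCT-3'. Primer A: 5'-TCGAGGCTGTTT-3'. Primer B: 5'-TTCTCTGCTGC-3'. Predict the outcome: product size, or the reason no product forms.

No product — the primers' 3' ends point away from each other.

Primer A (TCGAGGCTGTTT) has reverse complement AAACAGCCTCGA, which matches the top strand at positions 6–17; primer A anneals to the top strand there with its 3' end pointing upstream toward position 6.
Primer B (TTCTCTGCTGC) matches the top strand directly at positions 48–58; it anneals to the bottom strand with its 3' end pointing downstream toward position 58.
The 3' ends diverge (primer A extends toward position 1, primer B toward position 62), so the primers never converge on a shared product.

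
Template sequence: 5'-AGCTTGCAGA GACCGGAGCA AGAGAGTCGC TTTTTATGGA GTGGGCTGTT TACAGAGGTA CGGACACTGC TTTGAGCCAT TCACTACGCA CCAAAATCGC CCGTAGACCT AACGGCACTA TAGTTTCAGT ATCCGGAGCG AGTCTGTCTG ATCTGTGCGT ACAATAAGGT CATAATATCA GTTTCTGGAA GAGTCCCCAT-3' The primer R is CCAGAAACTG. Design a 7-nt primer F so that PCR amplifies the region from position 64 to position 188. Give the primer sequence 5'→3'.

5'-ACACTGC-3'

The reverse primer's reverse complement CAGTTTCTGG matches the template at positions 179–188; the product starts at position 64.
The forward primer is identical to the top strand over positions 64–70: ACACTGC.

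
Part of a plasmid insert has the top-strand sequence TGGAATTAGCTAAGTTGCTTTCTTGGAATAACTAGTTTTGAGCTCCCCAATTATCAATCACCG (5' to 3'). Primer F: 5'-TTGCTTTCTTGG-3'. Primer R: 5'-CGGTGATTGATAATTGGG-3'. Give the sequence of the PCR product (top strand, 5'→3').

The forward primer matches the template at positions 15–26.
Reverse complement of the reverse primer: CCCAATTATCAATCACCG. This occurs on the top strand at positions 46–63.
The product is the template from position 15 through 63 (49 bp).

5'-TTGCTTTCTTGGAATAACTAGTTTTGAGCTCCCCAATTATCAATCACCG-3'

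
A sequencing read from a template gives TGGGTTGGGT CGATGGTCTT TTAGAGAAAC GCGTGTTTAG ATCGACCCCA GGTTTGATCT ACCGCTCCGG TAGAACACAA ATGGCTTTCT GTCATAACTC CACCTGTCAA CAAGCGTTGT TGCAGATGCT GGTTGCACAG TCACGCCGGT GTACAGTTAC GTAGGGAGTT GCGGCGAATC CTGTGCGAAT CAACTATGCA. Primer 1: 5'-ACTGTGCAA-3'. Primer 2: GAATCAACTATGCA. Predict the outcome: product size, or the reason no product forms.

Primer 1 (ACTGTGCAA) has reverse complement TTGCACAGT, which matches the top strand at positions 133–141; primer 1 anneals to the top strand there with its 3' end pointing upstream toward position 133.
Primer 2 (GAATCAACTATGCA) matches the top strand directly at positions 187–200; it anneals to the bottom strand with its 3' end pointing downstream toward position 200.
The 3' ends diverge (primer 1 extends toward position 1, primer 2 toward position 200), so the primers never converge on a shared product.

No product — the primers' 3' ends point away from each other.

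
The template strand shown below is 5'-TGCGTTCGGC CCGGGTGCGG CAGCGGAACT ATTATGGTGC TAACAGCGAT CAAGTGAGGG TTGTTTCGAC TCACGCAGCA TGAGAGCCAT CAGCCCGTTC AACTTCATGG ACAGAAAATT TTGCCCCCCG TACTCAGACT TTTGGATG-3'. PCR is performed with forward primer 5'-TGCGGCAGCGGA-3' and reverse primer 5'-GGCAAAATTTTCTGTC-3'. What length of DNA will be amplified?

110 bp

Forward primer TGCGGCAGCGGA is found on the top strand at positions 16–27.
The reverse primer's reverse complement is GACAGAAAATTTTGCC, which matches the template at positions 110–125.
Product length = (reverse-primer end) − (forward-primer start) + 1 = 125 − 16 + 1 = 110 bp.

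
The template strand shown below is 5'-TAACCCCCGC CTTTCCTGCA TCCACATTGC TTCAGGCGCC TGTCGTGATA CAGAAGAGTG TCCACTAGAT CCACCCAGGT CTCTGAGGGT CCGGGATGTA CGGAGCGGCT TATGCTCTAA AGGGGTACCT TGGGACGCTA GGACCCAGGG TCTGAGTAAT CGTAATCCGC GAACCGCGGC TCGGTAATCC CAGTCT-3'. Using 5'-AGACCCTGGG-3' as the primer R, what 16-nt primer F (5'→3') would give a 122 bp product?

5'-TCAGGCGCCTGTCGTG-3'

The reverse primer's reverse complement CCCAGGGTCT matches the template at positions 144–153, so the product ends at position 153.
A 122 bp product then starts at position 153 − 122 + 1 = 32.
The forward primer is identical to the top strand there: TCAGGCGCCTGTCGTG.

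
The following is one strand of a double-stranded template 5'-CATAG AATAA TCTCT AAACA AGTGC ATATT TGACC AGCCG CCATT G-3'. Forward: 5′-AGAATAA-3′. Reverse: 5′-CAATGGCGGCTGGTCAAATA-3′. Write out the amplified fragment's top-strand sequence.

The forward primer matches the template at positions 4–10.
The reverse primer's reverse complement is TATTTGACCAGCCGCCATTG, which matches the template at positions 27–46.
The product is the template from position 4 through 46 (43 bp).

5'-AGAATAATCTCTAAACAAGTGCATATTTGACCAGCCGCCATTG-3'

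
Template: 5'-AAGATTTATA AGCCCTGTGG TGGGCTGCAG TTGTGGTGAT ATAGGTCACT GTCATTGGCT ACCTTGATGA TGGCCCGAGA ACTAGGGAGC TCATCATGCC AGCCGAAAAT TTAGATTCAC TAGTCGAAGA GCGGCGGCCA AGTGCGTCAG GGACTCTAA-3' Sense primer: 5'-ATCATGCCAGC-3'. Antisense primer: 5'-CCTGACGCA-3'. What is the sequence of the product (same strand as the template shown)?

5'-ATCATGCCAGCCGAAAATTTAGATTCACTAGTCGAAGAGCGGCGGCCAAGTGCGTCAGG-3'

Scanning the template, ATCATGCCAGC occurs at positions 93–103; this primer anneals to the bottom strand there with its 3' end pointing downstream.
Taking the reverse complement of CCTGACGCA gives TGCGTCAGG, found at positions 143–151 on the template; the primer anneals here to the top strand with its 3' end pointing upstream.
The product is the template from position 93 through 151 (59 bp).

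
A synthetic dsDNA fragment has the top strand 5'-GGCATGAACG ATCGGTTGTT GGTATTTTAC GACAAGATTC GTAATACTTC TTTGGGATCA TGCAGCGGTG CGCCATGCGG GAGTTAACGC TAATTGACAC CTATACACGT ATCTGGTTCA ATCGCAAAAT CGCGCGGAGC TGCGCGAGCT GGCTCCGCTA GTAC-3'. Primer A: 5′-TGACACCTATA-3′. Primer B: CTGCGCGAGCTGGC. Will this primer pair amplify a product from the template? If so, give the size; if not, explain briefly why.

Primer A (TGACACCTATA) matches the top strand at positions 95–105 (3' end points downstream).
Primer B (CTGCGCGAGCTGGC) also matches the top strand directly, at positions 140–153 — its reverse complement GCCAGCTCGCGCAG is not present.
Both primers anneal to the bottom strand with 3' ends pointing the same way, so neither can prime synthesis back toward the other.

No product — both primers anneal to the same strand and extend in the same direction.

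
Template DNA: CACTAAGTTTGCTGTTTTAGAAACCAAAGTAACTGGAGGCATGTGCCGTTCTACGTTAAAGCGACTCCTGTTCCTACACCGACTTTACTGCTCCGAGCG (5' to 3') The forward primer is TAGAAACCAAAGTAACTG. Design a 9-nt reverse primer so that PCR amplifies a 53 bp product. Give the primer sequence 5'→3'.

5'-CAGGAGTCG-3'

The forward primer binds at positions 18–35, so a 53 bp product ends at position 18 + 53 − 1 = 70.
The reverse primer anneals to the top strand over positions 62–70, i.e. to CGACTCCTG.
Its sequence written 5'→3' is the reverse complement: CAGGAGTCG.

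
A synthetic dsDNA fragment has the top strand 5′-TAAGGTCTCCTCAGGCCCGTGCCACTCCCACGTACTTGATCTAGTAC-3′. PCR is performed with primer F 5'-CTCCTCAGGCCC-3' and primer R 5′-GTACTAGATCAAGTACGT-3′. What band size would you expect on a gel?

Scanning the template, CTCCTCAGGCCC occurs at positions 7–18; this primer anneals to the bottom strand there with its 3' end pointing downstream.
Taking the reverse complement of GTACTAGATCAAGTACGT gives ACGTACTTGATCTAGTAC, found at positions 30–47 on the template; the primer anneals here to the top strand with its 3' end pointing upstream.
Product length = (reverse-primer end) − (forward-primer start) + 1 = 47 − 7 + 1 = 41 bp.

41 bp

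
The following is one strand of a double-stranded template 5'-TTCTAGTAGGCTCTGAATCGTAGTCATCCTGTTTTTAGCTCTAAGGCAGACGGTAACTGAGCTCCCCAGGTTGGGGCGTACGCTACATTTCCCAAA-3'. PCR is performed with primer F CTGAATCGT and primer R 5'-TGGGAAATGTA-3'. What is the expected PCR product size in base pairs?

Forward primer CTGAATCGT is found on the top strand at positions 13–21.
Reverse complement of the reverse primer: TACATTTCCCA. This occurs on the top strand at positions 84–94.
Product length = (reverse-primer end) − (forward-primer start) + 1 = 94 − 13 + 1 = 82 bp.

82 bp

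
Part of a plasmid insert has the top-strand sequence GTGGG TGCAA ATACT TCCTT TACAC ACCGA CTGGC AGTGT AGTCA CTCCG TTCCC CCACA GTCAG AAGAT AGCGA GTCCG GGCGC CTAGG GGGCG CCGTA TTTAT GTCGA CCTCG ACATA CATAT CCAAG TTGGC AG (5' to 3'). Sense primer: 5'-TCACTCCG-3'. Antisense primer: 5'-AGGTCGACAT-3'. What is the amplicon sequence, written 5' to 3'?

5'-TCACTCCGTTCCCCCACAGTCAGAAGATAGCGAGTCCGGGCGCCTAGGGGGCGCCGTATTTATGTCGACCT-3'

The forward primer matches the template at positions 43–50.
Taking the reverse complement of AGGTCGACAT gives ATGTCGACCT, found at positions 104–113 on the template; the primer anneals here to the top strand with its 3' end pointing upstream.
The product is the template from position 43 through 113 (71 bp).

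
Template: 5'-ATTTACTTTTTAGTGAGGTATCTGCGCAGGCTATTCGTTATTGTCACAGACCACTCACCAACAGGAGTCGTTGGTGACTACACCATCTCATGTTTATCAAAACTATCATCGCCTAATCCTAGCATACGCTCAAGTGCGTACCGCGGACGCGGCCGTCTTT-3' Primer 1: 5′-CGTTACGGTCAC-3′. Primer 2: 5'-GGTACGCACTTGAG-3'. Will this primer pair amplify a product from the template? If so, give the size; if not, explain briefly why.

Primer 1 (CGTTACGGTCAC) does not match the top strand, and its reverse complement GTGACCGTAACG does not match either.
With no annealing site for primer 1, no amplification occurs.

No product — primer 1 has no binding site in the template.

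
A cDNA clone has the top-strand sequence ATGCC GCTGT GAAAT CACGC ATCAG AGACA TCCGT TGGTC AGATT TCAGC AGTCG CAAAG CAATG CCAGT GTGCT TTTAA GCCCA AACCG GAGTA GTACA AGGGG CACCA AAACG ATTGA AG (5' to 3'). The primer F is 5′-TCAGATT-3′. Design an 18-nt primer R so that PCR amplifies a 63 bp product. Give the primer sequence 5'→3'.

The forward primer binds at positions 39–45, so a 63 bp product ends at position 39 + 63 − 1 = 101.
The reverse primer anneals to the top strand over positions 84–101, i.e. to CAAACCGGAGTAGTACAA.
Its sequence written 5'→3' is the reverse complement: TTGTACTACTCCGGTTTG.

5'-TTGTACTACTCCGGTTTG-3'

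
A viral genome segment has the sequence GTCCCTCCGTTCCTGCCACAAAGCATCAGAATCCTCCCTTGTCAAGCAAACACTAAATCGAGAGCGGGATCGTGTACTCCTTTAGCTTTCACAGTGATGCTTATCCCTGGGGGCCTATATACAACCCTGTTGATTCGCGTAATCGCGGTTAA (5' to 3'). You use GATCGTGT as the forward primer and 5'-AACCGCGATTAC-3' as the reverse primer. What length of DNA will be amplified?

The forward primer matches the template at positions 68–75.
Reverse complement of the reverse primer: GTAATCGCGGTT. This occurs on the top strand at positions 139–150.
Amplicon spans positions 68–150: 83 bp.

83 bp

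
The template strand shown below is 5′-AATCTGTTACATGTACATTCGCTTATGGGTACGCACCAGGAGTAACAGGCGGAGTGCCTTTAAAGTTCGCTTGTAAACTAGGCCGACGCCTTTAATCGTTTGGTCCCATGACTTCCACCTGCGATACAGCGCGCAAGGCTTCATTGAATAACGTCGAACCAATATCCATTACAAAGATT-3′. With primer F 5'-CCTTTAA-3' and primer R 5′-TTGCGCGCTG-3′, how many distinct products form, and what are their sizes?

Two products: 80 bp, 48 bp

The forward primer CCTTTAA matches the top strand at positions 57–63, 89–95.
The reverse primer's reverse complement is CAGCGCGCAA, matching at positions 127–136.
Each forward site pairs with the reverse site to give a product ending at position 136: sizes 80, 48 bp.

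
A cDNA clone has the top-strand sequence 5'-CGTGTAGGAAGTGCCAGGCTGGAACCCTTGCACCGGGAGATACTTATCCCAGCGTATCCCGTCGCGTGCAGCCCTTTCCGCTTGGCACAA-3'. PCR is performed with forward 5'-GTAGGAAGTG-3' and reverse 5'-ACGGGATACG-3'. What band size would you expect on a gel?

Forward primer GTAGGAAGTG is found on the top strand at positions 4–13.
Taking the reverse complement of ACGGGATACG gives CGTATCCCGT, found at positions 53–62 on the template; the primer anneals here to the top strand with its 3' end pointing upstream.
Product length = (reverse-primer end) − (forward-primer start) + 1 = 62 − 4 + 1 = 59 bp.

59 bp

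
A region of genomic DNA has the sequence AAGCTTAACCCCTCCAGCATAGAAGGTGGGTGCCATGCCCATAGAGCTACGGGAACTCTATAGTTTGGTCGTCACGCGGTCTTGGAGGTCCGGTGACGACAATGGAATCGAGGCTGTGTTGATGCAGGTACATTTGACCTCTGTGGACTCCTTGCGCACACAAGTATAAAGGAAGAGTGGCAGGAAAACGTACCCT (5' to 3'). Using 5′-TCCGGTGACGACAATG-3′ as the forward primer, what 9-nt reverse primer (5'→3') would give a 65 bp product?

The forward primer binds at positions 89–104, so a 65 bp product ends at position 89 + 65 − 1 = 153.
The reverse primer anneals to the top strand over positions 145–153, i.e. to GGACTCCTT.
Its sequence written 5'→3' is the reverse complement: AAGGAGTCC.

5'-AAGGAGTCC-3'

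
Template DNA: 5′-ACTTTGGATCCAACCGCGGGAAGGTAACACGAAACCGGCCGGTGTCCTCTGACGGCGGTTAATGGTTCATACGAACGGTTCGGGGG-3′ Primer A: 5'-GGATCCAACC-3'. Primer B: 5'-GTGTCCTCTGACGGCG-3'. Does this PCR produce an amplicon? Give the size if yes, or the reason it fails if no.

No product — both primers anneal to the same strand and extend in the same direction.

Primer A (GGATCCAACC) matches the top strand at positions 6–15 (3' end points downstream).
Primer B (GTGTCCTCTGACGGCG) also matches the top strand directly, at positions 42–57 — its reverse complement CGCCGTCAGAGGACAC is not present.
Both primers anneal to the bottom strand with 3' ends pointing the same way, so neither can prime synthesis back toward the other.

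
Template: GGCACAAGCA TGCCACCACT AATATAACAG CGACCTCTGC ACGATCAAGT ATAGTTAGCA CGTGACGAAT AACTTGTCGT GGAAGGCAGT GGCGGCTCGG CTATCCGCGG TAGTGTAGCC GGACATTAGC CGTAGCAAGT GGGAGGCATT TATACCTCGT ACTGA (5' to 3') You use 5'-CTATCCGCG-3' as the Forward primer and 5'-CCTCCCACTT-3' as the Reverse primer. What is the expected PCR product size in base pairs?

46 bp

Forward primer CTATCCGCG is found on the top strand at positions 101–109.
Taking the reverse complement of CCTCCCACTT gives AAGTGGGAGG, found at positions 137–146 on the template; the primer anneals here to the top strand with its 3' end pointing upstream.
The product runs from position 101 to position 146, so its length is 146 − 101 + 1 = 46 bp.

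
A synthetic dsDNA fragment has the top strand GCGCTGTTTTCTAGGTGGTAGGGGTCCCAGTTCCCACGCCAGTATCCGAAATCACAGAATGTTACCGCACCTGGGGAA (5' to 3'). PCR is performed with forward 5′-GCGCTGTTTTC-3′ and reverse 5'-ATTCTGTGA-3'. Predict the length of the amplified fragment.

60 bp

The forward primer matches the template at positions 1–11.
The reverse primer's reverse complement is TCACAGAAT, which matches the template at positions 52–60.
The product runs from position 1 to position 60, so its length is 60 − 1 + 1 = 60 bp.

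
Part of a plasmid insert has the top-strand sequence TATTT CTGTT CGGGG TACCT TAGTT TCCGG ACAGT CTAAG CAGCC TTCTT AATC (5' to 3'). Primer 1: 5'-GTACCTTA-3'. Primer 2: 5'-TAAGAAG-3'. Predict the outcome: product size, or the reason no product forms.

Primer 1 (GTACCTTA) matches the top strand at positions 15–22; it acts as a forward primer.
Primer 2's reverse complement is CTTCTTA, matching the top strand at positions 45–51; it acts as a reverse primer.
The 3' ends face each other across positions 15–51, giving a 37 bp product.

Yes — a 37 bp product.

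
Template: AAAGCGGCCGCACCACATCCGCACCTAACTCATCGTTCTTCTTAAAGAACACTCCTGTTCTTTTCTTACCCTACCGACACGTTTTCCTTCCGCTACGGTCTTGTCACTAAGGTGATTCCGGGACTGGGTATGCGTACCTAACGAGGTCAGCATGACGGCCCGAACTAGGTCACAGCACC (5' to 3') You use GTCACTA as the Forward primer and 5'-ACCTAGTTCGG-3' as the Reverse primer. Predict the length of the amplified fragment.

68 bp

Forward primer GTCACTA is found on the top strand at positions 103–109.
Reverse complement of the reverse primer: CCGAACTAGGT. This occurs on the top strand at positions 160–170.
The product runs from position 103 to position 170, so its length is 170 − 103 + 1 = 68 bp.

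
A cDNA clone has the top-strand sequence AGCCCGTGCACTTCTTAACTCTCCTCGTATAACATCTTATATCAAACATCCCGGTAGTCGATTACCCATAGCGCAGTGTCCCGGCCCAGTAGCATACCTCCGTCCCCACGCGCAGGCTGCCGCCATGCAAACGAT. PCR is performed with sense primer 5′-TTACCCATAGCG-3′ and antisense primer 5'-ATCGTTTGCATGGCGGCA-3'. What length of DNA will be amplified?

74 bp

The forward primer matches the template at positions 62–73.
Reverse complement of the reverse primer: TGCCGCCATGCAAACGAT. This occurs on the top strand at positions 118–135.
Amplicon spans positions 62–135: 74 bp.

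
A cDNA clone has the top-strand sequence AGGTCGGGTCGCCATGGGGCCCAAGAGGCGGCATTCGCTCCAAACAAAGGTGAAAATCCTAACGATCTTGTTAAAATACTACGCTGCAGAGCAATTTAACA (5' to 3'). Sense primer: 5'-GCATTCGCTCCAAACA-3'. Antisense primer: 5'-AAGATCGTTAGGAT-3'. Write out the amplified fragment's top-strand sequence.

5'-GCATTCGCTCCAAACAAAGGTGAAAATCCTAACGATCTT-3'

Forward primer GCATTCGCTCCAAACA is found on the top strand at positions 31–46.
The reverse primer's reverse complement is ATCCTAACGATCTT, which matches the template at positions 56–69.
The product is the template from position 31 through 69 (39 bp).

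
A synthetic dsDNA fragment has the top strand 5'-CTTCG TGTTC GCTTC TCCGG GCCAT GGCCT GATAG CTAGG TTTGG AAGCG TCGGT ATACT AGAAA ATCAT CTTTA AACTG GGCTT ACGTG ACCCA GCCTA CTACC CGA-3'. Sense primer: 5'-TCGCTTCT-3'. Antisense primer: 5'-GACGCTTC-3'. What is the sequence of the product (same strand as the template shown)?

Forward primer TCGCTTCT is found on the top strand at positions 9–16.
The reverse primer's reverse complement is GAAGCGTC, which matches the template at positions 45–52.
The product is the template from position 9 through 52 (44 bp).

5'-TCGCTTCTCCGGGCCATGGCCTGATAGCTAGGTTTGGAAGCGTC-3'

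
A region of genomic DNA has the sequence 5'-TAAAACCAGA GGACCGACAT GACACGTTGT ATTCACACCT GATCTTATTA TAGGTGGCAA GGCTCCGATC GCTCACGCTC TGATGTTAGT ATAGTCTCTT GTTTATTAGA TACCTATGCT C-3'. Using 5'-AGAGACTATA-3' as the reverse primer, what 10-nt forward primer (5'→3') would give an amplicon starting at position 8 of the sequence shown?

5'-AGAGGACCGA-3'

The reverse primer's reverse complement TATAGTCTCT matches the template at positions 90–99; the product starts at position 8.
The forward primer is identical to the top strand over positions 8–17: AGAGGACCGA.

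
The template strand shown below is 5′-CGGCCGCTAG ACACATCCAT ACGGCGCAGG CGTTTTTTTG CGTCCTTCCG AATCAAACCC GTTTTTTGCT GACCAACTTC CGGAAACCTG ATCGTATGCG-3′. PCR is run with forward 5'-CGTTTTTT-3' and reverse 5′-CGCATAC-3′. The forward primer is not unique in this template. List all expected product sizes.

70 bp, 41 bp

The forward primer CGTTTTTT matches the top strand at positions 31–38, 60–67.
The reverse primer's reverse complement is GTATGCG, matching at positions 94–100.
Each forward site pairs with the reverse site to give a product ending at position 100: sizes 70, 41 bp.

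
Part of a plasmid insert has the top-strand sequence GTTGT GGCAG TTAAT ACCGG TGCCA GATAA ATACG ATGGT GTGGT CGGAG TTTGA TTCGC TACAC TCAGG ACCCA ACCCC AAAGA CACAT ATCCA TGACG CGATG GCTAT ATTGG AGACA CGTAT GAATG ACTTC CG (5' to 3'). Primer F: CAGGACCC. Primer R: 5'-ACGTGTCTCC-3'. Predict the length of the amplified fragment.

57 bp

Forward primer CAGGACCC is found on the top strand at positions 67–74.
Reverse complement of the reverse primer: GGAGACACGT. This occurs on the top strand at positions 114–123.
The product runs from position 67 to position 123, so its length is 123 − 67 + 1 = 57 bp.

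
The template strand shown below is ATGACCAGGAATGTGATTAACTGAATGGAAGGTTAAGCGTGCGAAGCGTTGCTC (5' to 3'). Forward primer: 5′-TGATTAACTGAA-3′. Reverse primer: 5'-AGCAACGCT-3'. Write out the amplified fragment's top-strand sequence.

5'-TGATTAACTGAATGGAAGGTTAAGCGTGCGAAGCGTTGCT-3'

The forward primer matches the template at positions 14–25.
The reverse primer's reverse complement is AGCGTTGCT, which matches the template at positions 45–53.
The product is the template from position 14 through 53 (40 bp).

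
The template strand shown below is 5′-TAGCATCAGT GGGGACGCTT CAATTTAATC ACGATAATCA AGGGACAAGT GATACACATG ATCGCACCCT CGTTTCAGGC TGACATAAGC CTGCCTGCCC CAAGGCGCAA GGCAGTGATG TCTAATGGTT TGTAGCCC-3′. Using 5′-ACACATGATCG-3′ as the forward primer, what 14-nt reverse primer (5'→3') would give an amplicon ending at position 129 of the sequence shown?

The forward primer binds at positions 54–64; the product's 3' end on the top strand is position 129.
The reverse primer anneals to the top strand over positions 116–129, i.e. to TGATGTCTAATGGT.
Its sequence written 5'→3' is the reverse complement: ACCATTAGACATCA.

5'-ACCATTAGACATCA-3'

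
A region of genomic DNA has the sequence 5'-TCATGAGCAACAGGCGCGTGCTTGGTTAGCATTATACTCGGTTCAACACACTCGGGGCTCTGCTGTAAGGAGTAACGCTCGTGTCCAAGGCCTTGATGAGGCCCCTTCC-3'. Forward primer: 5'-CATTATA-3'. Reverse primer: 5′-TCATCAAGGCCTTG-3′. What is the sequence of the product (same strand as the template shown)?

5'-CATTATACTCGGTTCAACACACTCGGGGCTCTGCTGTAAGGAGTAACGCTCGTGTCCAAGGCCTTGATGA-3'

The forward primer matches the template at positions 30–36.
The reverse primer's reverse complement is CAAGGCCTTGATGA, which matches the template at positions 86–99.
The product is the template from position 30 through 99 (70 bp).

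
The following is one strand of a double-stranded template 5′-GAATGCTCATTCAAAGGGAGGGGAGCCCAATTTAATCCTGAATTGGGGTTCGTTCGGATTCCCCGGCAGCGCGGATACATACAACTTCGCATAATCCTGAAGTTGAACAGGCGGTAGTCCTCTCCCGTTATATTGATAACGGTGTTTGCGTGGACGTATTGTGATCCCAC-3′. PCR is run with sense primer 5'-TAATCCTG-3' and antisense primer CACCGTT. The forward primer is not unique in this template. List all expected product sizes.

The forward primer TAATCCTG matches the top strand at positions 33–40, 92–99.
The reverse primer's reverse complement is AACGGTG, matching at positions 138–144.
Each forward site pairs with the reverse site to give a product ending at position 144: sizes 112, 53 bp.

112 bp, 53 bp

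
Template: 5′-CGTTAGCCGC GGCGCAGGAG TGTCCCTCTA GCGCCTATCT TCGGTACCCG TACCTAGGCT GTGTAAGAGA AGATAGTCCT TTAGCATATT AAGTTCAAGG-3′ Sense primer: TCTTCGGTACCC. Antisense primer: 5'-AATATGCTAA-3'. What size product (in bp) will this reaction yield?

53 bp

Scanning the template, TCTTCGGTACCC occurs at positions 38–49; this primer anneals to the bottom strand there with its 3' end pointing downstream.
The reverse primer's reverse complement is TTAGCATATT, which matches the template at positions 81–90.
The product runs from position 38 to position 90, so its length is 90 − 38 + 1 = 53 bp.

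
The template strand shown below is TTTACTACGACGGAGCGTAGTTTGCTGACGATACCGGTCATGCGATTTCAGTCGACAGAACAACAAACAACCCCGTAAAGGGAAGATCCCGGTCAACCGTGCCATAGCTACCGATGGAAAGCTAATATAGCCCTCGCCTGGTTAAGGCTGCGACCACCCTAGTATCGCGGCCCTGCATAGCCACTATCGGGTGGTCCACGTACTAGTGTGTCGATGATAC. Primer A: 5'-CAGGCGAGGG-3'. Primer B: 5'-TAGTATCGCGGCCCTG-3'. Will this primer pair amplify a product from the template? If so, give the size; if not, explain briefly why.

Primer A (CAGGCGAGGG) has reverse complement CCCTCGCCTG, which matches the top strand at positions 131–140; primer A anneals to the top strand there with its 3' end pointing upstream toward position 131.
Primer B (TAGTATCGCGGCCCTG) matches the top strand directly at positions 160–175; it anneals to the bottom strand with its 3' end pointing downstream toward position 175.
The 3' ends diverge (primer A extends toward position 1, primer B toward position 220), so the primers never converge on a shared product.

No product — the primers' 3' ends point away from each other.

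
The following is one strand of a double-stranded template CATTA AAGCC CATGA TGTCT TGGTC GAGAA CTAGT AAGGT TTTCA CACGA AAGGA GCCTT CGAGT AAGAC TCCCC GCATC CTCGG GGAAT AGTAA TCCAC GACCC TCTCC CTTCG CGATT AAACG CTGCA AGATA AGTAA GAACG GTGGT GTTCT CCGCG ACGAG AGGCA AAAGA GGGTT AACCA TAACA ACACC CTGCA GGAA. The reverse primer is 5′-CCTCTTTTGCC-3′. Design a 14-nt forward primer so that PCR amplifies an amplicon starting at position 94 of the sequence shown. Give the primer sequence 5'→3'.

The reverse primer's reverse complement GGCAAAAGAGG matches the template at positions 167–177; the product starts at position 94.
The forward primer is identical to the top strand over positions 94–107: AATCCACGACCCTC.

5'-AATCCACGACCCTC-3'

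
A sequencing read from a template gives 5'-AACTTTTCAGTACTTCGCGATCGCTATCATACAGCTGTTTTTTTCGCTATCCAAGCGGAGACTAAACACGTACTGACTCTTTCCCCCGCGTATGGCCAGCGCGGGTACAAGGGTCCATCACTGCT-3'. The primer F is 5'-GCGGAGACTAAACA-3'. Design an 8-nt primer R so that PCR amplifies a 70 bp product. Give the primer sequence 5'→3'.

5'-GCAGTGAT-3'

The forward primer binds at positions 55–68, so a 70 bp product ends at position 55 + 70 − 1 = 124.
The reverse primer anneals to the top strand over positions 117–124, i.e. to ATCACTGC.
Its sequence written 5'→3' is the reverse complement: GCAGTGAT.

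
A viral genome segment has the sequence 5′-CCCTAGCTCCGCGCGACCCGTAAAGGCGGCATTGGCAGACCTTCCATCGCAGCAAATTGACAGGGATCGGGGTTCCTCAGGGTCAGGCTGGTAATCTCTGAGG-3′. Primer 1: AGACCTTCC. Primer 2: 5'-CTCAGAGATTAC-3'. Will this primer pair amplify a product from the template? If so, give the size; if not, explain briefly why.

Yes — a 66 bp product.

Primer 1 (AGACCTTCC) matches the top strand at positions 37–45; it acts as a forward primer.
Primer 2's reverse complement is GTAATCTCTGAG, matching the top strand at positions 91–102; it acts as a reverse primer.
The 3' ends face each other across positions 37–102, giving a 66 bp product.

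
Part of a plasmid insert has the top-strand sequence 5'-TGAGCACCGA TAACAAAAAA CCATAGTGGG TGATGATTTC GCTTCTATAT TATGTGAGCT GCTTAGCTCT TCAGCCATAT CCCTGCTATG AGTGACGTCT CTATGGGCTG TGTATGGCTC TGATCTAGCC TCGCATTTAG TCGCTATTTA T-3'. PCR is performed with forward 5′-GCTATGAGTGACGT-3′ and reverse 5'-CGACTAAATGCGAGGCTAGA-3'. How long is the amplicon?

59 bp

Forward primer GCTATGAGTGACGT is found on the top strand at positions 85–98.
Taking the reverse complement of CGACTAAATGCGAGGCTAGA gives TCTAGCCTCGCATTTAGTCG, found at positions 124–143 on the template; the primer anneals here to the top strand with its 3' end pointing upstream.
Product length = (reverse-primer end) − (forward-primer start) + 1 = 143 − 85 + 1 = 59 bp.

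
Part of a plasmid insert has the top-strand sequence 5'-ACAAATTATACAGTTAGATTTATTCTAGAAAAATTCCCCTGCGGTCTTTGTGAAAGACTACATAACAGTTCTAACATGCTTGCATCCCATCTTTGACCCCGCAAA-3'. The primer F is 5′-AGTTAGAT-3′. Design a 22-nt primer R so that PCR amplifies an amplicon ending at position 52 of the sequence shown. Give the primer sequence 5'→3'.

5'-CACAAAGACCGCAGGGGAATTT-3'

The forward primer binds at positions 12–19; the product's 3' end on the top strand is position 52.
The reverse primer anneals to the top strand over positions 31–52, i.e. to AAATTCCCCTGCGGTCTTTGTG.
Its sequence written 5'→3' is the reverse complement: CACAAAGACCGCAGGGGAATTT.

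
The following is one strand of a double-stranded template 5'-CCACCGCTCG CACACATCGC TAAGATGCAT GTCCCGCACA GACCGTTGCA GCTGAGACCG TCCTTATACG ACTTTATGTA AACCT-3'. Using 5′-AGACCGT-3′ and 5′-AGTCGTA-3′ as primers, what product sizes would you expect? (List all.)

The forward primer AGACCGT matches the top strand at positions 40–46, 55–61.
The reverse primer's reverse complement is TACGACT, matching at positions 67–73.
Each forward site pairs with the reverse site to give a product ending at position 73: sizes 34, 19 bp.

34 bp, 19 bp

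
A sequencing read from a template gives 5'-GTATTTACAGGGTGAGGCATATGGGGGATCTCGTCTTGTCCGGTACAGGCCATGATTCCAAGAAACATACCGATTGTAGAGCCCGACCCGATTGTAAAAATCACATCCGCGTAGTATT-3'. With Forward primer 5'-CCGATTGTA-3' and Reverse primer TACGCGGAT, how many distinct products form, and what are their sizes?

Two products: 44 bp, 26 bp

The forward primer CCGATTGTA matches the top strand at positions 70–78, 88–96.
The reverse primer's reverse complement is ATCCGCGTA, matching at positions 105–113.
Each forward site pairs with the reverse site to give a product ending at position 113: sizes 44, 26 bp.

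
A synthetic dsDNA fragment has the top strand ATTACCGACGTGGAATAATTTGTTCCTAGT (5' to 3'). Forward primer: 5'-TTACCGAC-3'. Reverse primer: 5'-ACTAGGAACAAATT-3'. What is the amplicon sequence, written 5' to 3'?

5'-TTACCGACGTGGAATAATTTGTTCCTAGT-3'

Scanning the template, TTACCGAC occurs at positions 2–9; this primer anneals to the bottom strand there with its 3' end pointing downstream.
Taking the reverse complement of ACTAGGAACAAATT gives AATTTGTTCCTAGT, found at positions 17–30 on the template; the primer anneals here to the top strand with its 3' end pointing upstream.
The product is the template from position 2 through 30 (29 bp).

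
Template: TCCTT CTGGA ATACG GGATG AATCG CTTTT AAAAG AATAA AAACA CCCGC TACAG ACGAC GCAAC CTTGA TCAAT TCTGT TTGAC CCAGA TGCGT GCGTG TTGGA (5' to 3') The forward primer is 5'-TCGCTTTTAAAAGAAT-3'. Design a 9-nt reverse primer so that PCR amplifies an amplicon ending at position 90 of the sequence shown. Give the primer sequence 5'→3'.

The forward primer binds at positions 23–38; the product's 3' end on the top strand is position 90.
The reverse primer anneals to the top strand over positions 82–90, i.e. to TGACCCAGA.
Its sequence written 5'→3' is the reverse complement: TCTGGGTCA.

5'-TCTGGGTCA-3'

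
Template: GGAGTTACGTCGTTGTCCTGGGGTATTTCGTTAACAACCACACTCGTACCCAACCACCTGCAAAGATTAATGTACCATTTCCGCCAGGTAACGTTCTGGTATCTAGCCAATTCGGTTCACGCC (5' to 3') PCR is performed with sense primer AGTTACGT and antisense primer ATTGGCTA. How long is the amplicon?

109 bp

Scanning the template, AGTTACGT occurs at positions 3–10; this primer anneals to the bottom strand there with its 3' end pointing downstream.
Taking the reverse complement of ATTGGCTA gives TAGCCAAT, found at positions 104–111 on the template; the primer anneals here to the top strand with its 3' end pointing upstream.
Product length = (reverse-primer end) − (forward-primer start) + 1 = 111 − 3 + 1 = 109 bp.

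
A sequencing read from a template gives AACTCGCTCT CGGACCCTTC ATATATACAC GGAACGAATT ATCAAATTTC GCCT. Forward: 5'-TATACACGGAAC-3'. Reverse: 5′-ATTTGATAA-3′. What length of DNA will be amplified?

Forward primer TATACACGGAAC is found on the top strand at positions 24–35.
The reverse primer's reverse complement is TTATCAAAT, which matches the template at positions 39–47.
The product runs from position 24 to position 47, so its length is 47 − 24 + 1 = 24 bp.

24 bp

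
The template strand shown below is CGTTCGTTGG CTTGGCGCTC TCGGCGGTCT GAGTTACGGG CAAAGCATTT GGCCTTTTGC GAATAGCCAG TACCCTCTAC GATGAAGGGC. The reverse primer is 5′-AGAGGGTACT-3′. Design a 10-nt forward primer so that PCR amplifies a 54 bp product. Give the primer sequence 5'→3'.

The reverse primer's reverse complement AGTACCCTCT matches the template at positions 69–78, so the product ends at position 78.
A 54 bp product then starts at position 78 − 54 + 1 = 25.
The forward primer is identical to the top strand there: CGGTCTGAGT.

5'-CGGTCTGAGT-3'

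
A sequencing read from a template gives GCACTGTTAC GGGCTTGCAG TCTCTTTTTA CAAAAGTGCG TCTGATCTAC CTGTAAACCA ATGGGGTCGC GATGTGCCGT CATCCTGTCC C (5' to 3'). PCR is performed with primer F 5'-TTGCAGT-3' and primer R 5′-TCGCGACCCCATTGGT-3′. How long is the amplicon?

Scanning the template, TTGCAGT occurs at positions 15–21; this primer anneals to the bottom strand there with its 3' end pointing downstream.
Reverse complement of the reverse primer: ACCAATGGGGTCGCGA. This occurs on the top strand at positions 57–72.
Amplicon spans positions 15–72: 58 bp.

58 bp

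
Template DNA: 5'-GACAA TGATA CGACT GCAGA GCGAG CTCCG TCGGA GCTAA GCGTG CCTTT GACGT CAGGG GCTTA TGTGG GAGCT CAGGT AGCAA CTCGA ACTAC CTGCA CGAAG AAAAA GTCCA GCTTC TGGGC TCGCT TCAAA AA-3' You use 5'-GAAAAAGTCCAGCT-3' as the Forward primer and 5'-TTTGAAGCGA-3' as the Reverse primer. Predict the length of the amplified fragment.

31 bp

The forward primer matches the template at positions 105–118.
Reverse complement of the reverse primer: TCGCTTCAAA. This occurs on the top strand at positions 126–135.
Amplicon spans positions 105–135: 31 bp.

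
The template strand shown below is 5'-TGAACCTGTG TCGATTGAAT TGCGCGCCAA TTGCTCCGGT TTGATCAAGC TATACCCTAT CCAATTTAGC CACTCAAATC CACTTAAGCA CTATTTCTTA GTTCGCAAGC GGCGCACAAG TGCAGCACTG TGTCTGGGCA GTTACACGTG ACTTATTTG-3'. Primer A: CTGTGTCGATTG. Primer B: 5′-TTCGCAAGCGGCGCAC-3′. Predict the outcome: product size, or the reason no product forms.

Primer A (CTGTGTCGATTG) matches the top strand at positions 6–17 (3' end points downstream).
Primer B (TTCGCAAGCGGCGCAC) also matches the top strand directly, at positions 102–117 — its reverse complement GTGCGCCGCTTGCGAA is not present.
Both primers anneal to the bottom strand with 3' ends pointing the same way, so neither can prime synthesis back toward the other.

No product — both primers anneal to the same strand and extend in the same direction.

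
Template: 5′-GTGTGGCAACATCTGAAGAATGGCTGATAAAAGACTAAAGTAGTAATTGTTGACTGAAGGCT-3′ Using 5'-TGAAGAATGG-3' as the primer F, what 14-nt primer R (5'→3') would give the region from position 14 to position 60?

5'-CCTTCAGTCAACAA-3'

The product's 3' end on the top strand is position 60.
The reverse primer anneals to the top strand over positions 47–60, i.e. to TTGTTGACTGAAGG.
Its sequence written 5'→3' is the reverse complement: CCTTCAGTCAACAA.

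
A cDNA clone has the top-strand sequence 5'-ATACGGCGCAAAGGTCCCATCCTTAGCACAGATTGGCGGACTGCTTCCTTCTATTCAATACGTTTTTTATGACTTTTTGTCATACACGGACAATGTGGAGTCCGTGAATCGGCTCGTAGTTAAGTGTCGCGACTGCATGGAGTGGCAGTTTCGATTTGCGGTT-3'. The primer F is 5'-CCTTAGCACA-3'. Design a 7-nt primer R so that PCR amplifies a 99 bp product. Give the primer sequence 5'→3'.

The forward primer binds at positions 21–30, so a 99 bp product ends at position 21 + 99 − 1 = 119.
The reverse primer anneals to the top strand over positions 113–119, i.e. to CTCGTAG.
Its sequence written 5'→3' is the reverse complement: CTACGAG.

5'-CTACGAG-3'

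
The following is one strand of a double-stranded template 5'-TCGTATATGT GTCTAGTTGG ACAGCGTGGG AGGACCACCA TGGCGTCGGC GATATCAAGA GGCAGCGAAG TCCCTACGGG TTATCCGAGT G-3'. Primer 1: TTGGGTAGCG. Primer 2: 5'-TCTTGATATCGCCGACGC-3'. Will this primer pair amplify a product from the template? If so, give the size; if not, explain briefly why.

Primer 1 (TTGGGTAGCG) does not match the top strand, and its reverse complement CGCTACCCAA does not match either.
With no annealing site for primer 1, no amplification occurs.

No product — primer 1 has no binding site in the template.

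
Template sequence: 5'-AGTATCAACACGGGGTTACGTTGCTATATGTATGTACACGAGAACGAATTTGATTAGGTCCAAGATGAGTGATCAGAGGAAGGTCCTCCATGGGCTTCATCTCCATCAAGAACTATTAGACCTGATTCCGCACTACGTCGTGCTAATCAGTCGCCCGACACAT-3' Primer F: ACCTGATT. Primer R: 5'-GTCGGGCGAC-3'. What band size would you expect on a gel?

The forward primer matches the template at positions 120–127.
Taking the reverse complement of GTCGGGCGAC gives GTCGCCCGAC, found at positions 150–159 on the template; the primer anneals here to the top strand with its 3' end pointing upstream.
Product length = (reverse-primer end) − (forward-primer start) + 1 = 159 − 120 + 1 = 40 bp.

40 bp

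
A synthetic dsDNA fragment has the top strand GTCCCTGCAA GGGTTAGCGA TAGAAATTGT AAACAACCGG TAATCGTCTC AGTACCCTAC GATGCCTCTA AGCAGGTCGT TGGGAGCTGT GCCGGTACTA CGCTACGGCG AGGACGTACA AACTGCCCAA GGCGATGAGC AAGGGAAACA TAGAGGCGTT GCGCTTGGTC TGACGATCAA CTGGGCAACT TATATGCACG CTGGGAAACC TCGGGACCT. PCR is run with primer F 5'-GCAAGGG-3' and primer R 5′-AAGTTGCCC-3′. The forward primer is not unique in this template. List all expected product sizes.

185 bp, 53 bp

The forward primer GCAAGGG matches the top strand at positions 7–13, 139–145.
The reverse primer's reverse complement is GGGCAACTT, matching at positions 183–191.
Each forward site pairs with the reverse site to give a product ending at position 191: sizes 185, 53 bp.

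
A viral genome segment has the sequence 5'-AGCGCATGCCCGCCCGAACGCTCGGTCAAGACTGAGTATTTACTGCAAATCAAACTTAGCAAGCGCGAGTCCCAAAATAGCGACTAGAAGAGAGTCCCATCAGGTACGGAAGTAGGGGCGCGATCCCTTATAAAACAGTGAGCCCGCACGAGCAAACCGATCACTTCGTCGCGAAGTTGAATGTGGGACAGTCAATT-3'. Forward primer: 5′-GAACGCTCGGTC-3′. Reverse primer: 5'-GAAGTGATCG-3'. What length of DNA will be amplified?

152 bp

Scanning the template, GAACGCTCGGTC occurs at positions 16–27; this primer anneals to the bottom strand there with its 3' end pointing downstream.
Reverse complement of the reverse primer: CGATCACTTC. This occurs on the top strand at positions 158–167.
Product length = (reverse-primer end) − (forward-primer start) + 1 = 167 − 16 + 1 = 152 bp.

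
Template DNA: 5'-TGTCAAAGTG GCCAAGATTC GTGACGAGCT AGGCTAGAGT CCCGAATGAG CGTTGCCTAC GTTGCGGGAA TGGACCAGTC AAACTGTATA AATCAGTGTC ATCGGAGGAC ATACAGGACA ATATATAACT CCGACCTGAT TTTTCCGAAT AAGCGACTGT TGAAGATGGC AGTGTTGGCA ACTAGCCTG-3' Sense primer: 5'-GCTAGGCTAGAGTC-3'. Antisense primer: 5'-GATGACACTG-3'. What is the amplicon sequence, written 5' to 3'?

5'-GCTAGGCTAGAGTCCCGAATGAGCGTTGCCTACGTTGCGGGAATGGACCAGTCAAACTGTATAAATCAGTGTCATC-3'

The forward primer matches the template at positions 28–41.
Reverse complement of the reverse primer: CAGTGTCATC. This occurs on the top strand at positions 94–103.
The product is the template from position 28 through 103 (76 bp).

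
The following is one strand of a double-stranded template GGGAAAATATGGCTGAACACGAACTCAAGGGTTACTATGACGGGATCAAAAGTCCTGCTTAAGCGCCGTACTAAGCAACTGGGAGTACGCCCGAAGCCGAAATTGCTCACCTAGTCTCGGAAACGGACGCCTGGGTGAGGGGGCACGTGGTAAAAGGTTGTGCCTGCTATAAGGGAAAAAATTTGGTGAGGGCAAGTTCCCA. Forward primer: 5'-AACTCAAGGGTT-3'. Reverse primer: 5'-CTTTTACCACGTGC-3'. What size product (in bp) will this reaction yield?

135 bp

Forward primer AACTCAAGGGTT is found on the top strand at positions 22–33.
The reverse primer's reverse complement is GCACGTGGTAAAAG, which matches the template at positions 143–156.
Amplicon spans positions 22–156: 135 bp.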